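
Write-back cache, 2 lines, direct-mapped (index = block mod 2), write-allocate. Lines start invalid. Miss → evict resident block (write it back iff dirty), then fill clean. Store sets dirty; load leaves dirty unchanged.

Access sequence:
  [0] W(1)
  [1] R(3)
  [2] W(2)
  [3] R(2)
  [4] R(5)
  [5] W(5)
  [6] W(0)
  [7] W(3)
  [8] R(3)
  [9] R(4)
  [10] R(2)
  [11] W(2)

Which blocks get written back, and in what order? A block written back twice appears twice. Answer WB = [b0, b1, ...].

0: W B1 → L1 miss [D]
1: R B3 → L1 miss wb→B1 [-]
2: W B2 → L0 miss [D]
3: R B2 → L0 hit [D]
4: R B5 → L1 miss [-]
5: W B5 → L1 hit [D]
6: W B0 → L0 miss wb→B2 [D]
7: W B3 → L1 miss wb→B5 [D]
8: R B3 → L1 hit [D]
9: R B4 → L0 miss wb→B0 [-]
10: R B2 → L0 miss [-]
11: W B2 → L0 hit [D]

WB = [1, 2, 5, 0]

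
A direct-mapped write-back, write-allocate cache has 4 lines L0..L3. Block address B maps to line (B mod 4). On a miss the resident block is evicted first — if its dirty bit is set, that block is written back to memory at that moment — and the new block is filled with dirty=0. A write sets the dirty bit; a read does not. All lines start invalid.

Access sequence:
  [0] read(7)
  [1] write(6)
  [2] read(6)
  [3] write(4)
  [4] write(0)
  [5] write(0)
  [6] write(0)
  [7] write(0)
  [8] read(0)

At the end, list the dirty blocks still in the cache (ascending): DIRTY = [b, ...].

DIRTY = [0, 6]

0: R B7 -> L3 miss  d=-]
1: W B6 -> L2 miss  d=D]
2: R B6 -> L2 hit  d=D]
3: W B4 -> L0 miss  d=D]
4: W B0 -> L0 miss wb->B4  d=D]
5: W B0 -> L0 hit  d=D]
6: W B0 -> L0 hit  d=D]
7: W B0 -> L0 hit  d=D]
8: R B0 -> L0 hit  d=D]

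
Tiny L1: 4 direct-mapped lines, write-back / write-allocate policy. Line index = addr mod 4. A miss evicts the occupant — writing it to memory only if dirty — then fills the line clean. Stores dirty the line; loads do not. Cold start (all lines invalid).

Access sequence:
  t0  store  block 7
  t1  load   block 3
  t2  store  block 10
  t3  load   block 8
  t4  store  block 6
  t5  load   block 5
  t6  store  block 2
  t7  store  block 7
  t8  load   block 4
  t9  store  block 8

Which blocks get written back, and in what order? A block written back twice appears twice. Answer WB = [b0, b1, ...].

0: W B7 -> L3 miss  d=D]
1: R B3 -> L3 miss wb->B7  d=-]
2: W B10 -> L2 miss  d=D]
3: R B8 -> L0 miss  d=-]
4: W B6 -> L2 miss wb->B10  d=D]
5: R B5 -> L1 miss  d=-]
6: W B2 -> L2 miss wb->B6  d=D]
7: W B7 -> L3 miss  d=D]
8: R B4 -> L0 miss  d=-]
9: W B8 -> L0 miss  d=D]

WB = [7, 10, 6]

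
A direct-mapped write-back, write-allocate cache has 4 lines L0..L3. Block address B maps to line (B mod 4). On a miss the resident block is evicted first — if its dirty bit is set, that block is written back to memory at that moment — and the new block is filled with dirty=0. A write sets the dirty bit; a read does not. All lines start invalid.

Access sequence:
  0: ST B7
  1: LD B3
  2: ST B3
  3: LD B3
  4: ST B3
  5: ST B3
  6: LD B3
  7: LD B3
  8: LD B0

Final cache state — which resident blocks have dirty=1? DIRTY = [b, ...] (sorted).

DIRTY = [3]

0: W B7 -> L3 miss  d=D]
1: R B3 -> L3 miss wb->B7  d=-]
2: W B3 -> L3 hit  d=D]
3: R B3 -> L3 hit  d=D]
4: W B3 -> L3 hit  d=D]
5: W B3 -> L3 hit  d=D]
6: R B3 -> L3 hit  d=D]
7: R B3 -> L3 hit  d=D]
8: R B0 -> L0 miss  d=-]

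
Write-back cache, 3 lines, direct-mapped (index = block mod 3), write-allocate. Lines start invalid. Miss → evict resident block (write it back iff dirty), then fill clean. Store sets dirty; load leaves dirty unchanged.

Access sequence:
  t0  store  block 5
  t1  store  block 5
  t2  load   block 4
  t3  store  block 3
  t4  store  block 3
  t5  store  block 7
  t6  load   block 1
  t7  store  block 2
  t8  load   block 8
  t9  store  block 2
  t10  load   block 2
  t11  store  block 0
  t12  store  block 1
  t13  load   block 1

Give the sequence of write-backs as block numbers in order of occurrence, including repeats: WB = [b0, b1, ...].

  0 | W B5 → L2 miss [D]
  1 | W B5 → L2 hit [D]
  2 | R B4 → L1 miss [-]
  3 | W B3 → L0 miss [D]
  4 | W B3 → L0 hit [D]
  5 | W B7 → L1 miss [D]
  6 | R B1 → L1 miss wb→B7 [-]
  7 | W B2 → L2 miss wb→B5 [D]
  8 | R B8 → L2 miss wb→B2 [-]
  9 | W B2 → L2 miss [D]
  10 | R B2 → L2 hit [D]
  11 | W B0 → L0 miss wb→B3 [D]
  12 | W B1 → L1 hit [D]
  13 | R B1 → L1 hit [D]

WB = [7, 5, 2, 3]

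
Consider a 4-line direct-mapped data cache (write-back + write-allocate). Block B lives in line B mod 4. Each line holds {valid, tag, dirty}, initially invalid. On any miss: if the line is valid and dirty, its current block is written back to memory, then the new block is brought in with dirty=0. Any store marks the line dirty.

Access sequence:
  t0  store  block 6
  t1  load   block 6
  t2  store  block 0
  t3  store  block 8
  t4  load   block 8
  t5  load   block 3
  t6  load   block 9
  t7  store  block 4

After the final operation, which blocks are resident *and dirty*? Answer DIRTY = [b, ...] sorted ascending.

DIRTY = [4, 6]

  0 | W B6 → L2 miss [D]
  1 | R B6 → L2 hit [D]
  2 | W B0 → L0 miss [D]
  3 | W B8 → L0 miss wb→B0 [D]
  4 | R B8 → L0 hit [D]
  5 | R B3 → L3 miss [-]
  6 | R B9 → L1 miss [-]
  7 | W B4 → L0 miss wb→B8 [D]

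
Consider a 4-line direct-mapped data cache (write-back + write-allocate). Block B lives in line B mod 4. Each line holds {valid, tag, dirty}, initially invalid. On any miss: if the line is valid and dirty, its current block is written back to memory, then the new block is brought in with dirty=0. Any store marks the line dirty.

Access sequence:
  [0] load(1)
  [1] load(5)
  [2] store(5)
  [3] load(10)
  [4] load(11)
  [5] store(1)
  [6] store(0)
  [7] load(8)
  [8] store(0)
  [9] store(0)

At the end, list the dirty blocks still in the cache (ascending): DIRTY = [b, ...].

0: R B1 → L1 miss [-]
1: R B5 → L1 miss [-]
2: W B5 → L1 hit [D]
3: R B10 → L2 miss [-]
4: R B11 → L3 miss [-]
5: W B1 → L1 miss wb→B5 [D]
6: W B0 → L0 miss [D]
7: R B8 → L0 miss wb→B0 [-]
8: W B0 → L0 miss [D]
9: W B0 → L0 hit [D]

DIRTY = [0, 1]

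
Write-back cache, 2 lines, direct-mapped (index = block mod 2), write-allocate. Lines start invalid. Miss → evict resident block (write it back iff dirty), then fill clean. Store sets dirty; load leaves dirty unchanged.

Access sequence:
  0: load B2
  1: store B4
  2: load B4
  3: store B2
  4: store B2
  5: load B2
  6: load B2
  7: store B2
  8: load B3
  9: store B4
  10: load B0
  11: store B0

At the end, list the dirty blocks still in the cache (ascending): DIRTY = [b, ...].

DIRTY = [0]

0: R B2 → L0 miss [-]
1: W B4 → L0 miss [D]
2: R B4 → L0 hit [D]
3: W B2 → L0 miss wb→B4 [D]
4: W B2 → L0 hit [D]
5: R B2 → L0 hit [D]
6: R B2 → L0 hit [D]
7: W B2 → L0 hit [D]
8: R B3 → L1 miss [-]
9: W B4 → L0 miss wb→B2 [D]
10: R B0 → L0 miss wb→B4 [-]
11: W B0 → L0 hit [D]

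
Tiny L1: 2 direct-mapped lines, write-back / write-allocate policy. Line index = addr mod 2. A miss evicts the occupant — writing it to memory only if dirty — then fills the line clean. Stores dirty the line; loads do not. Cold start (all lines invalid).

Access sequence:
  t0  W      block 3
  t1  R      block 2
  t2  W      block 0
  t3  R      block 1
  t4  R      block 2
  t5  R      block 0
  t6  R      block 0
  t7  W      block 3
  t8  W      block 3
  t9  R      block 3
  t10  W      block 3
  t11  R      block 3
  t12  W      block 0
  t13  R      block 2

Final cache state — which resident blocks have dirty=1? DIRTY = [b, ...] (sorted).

DIRTY = [3]

0: W B3 -> L1 miss  d=D]
1: R B2 -> L0 miss  d=-]
2: W B0 -> L0 miss  d=D]
3: R B1 -> L1 miss wb->B3  d=-]
4: R B2 -> L0 miss wb->B0  d=-]
5: R B0 -> L0 miss  d=-]
6: R B0 -> L0 hit  d=-]
7: W B3 -> L1 miss  d=D]
8: W B3 -> L1 hit  d=D]
9: R B3 -> L1 hit  d=D]
10: W B3 -> L1 hit  d=D]
11: R B3 -> L1 hit  d=D]
12: W B0 -> L0 hit  d=D]
13: R B2 -> L0 miss wb->B0  d=-]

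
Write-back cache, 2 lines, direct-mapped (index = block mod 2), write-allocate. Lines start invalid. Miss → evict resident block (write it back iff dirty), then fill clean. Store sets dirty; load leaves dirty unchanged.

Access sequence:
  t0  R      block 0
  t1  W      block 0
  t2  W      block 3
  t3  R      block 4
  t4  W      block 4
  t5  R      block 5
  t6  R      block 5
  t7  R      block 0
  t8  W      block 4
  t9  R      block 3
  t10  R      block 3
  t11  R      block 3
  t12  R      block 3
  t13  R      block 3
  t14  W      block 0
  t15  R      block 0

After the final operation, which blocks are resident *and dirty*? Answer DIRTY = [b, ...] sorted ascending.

0: R B0 -> L0 miss  d=-]
1: W B0 -> L0 hit  d=D]
2: W B3 -> L1 miss  d=D]
3: R B4 -> L0 miss wb->B0  d=-]
4: W B4 -> L0 hit  d=D]
5: R B5 -> L1 miss wb->B3  d=-]
6: R B5 -> L1 hit  d=-]
7: R B0 -> L0 miss wb->B4  d=-]
8: W B4 -> L0 miss  d=D]
9: R B3 -> L1 miss  d=-]
10: R B3 -> L1 hit  d=-]
11: R B3 -> L1 hit  d=-]
12: R B3 -> L1 hit  d=-]
13: R B3 -> L1 hit  d=-]
14: W B0 -> L0 miss wb->B4  d=D]
15: R B0 -> L0 hit  d=D]

DIRTY = [0]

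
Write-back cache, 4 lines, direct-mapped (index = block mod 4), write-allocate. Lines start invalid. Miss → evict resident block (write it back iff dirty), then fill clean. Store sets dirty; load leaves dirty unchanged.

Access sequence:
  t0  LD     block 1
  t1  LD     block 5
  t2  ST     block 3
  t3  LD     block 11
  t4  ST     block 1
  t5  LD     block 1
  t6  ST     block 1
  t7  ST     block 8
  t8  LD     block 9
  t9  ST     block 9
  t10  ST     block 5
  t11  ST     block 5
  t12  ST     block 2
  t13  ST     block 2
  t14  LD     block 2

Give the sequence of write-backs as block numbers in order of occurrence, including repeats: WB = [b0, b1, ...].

0: R B1 -> L1 miss  d=-]
1: R B5 -> L1 miss  d=-]
2: W B3 -> L3 miss  d=D]
3: R B11 -> L3 miss wb->B3  d=-]
4: W B1 -> L1 miss  d=D]
5: R B1 -> L1 hit  d=D]
6: W B1 -> L1 hit  d=D]
7: W B8 -> L0 miss  d=D]
8: R B9 -> L1 miss wb->B1  d=-]
9: W B9 -> L1 hit  d=D]
10: W B5 -> L1 miss wb->B9  d=D]
11: W B5 -> L1 hit  d=D]
12: W B2 -> L2 miss  d=D]
13: W B2 -> L2 hit  d=D]
14: R B2 -> L2 hit  d=D]

WB = [3, 1, 9]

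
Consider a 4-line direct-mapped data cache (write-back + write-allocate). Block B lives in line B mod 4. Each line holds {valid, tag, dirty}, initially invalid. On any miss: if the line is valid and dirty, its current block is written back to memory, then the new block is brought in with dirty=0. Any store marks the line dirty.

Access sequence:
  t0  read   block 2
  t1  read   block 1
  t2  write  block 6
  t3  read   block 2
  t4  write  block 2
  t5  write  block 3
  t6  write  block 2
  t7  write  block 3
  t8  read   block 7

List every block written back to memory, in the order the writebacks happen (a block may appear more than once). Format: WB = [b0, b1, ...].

WB = [6, 3]

  0 | R B2 → L2 miss [-]
  1 | R B1 → L1 miss [-]
  2 | W B6 → L2 miss [D]
  3 | R B2 → L2 miss wb→B6 [-]
  4 | W B2 → L2 hit [D]
  5 | W B3 → L3 miss [D]
  6 | W B2 → L2 hit [D]
  7 | W B3 → L3 hit [D]
  8 | R B7 → L3 miss wb→B3 [-]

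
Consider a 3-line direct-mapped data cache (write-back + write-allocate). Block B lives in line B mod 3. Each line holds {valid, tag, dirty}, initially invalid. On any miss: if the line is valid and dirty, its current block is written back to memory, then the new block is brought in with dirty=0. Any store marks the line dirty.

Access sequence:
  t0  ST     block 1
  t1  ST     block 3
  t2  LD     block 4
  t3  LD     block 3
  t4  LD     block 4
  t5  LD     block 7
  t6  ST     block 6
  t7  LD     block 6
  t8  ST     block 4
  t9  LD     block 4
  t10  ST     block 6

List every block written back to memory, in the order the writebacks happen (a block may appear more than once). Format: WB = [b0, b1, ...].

WB = [1, 3]

0: W B1 → L1 miss [D]
1: W B3 → L0 miss [D]
2: R B4 → L1 miss wb→B1 [-]
3: R B3 → L0 hit [D]
4: R B4 → L1 hit [-]
5: R B7 → L1 miss [-]
6: W B6 → L0 miss wb→B3 [D]
7: R B6 → L0 hit [D]
8: W B4 → L1 miss [D]
9: R B4 → L1 hit [D]
10: W B6 → L0 hit [D]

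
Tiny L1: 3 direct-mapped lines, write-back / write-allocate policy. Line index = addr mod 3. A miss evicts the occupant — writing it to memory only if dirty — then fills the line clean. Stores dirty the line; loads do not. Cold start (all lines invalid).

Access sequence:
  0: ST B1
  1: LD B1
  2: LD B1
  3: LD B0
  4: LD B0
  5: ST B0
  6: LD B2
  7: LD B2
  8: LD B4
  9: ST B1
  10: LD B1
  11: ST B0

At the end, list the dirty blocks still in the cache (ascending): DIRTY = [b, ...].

DIRTY = [0, 1]

0: W B1 → L1 miss [D]
1: R B1 → L1 hit [D]
2: R B1 → L1 hit [D]
3: R B0 → L0 miss [-]
4: R B0 → L0 hit [-]
5: W B0 → L0 hit [D]
6: R B2 → L2 miss [-]
7: R B2 → L2 hit [-]
8: R B4 → L1 miss wb→B1 [-]
9: W B1 → L1 miss [D]
10: R B1 → L1 hit [D]
11: W B0 → L0 hit [D]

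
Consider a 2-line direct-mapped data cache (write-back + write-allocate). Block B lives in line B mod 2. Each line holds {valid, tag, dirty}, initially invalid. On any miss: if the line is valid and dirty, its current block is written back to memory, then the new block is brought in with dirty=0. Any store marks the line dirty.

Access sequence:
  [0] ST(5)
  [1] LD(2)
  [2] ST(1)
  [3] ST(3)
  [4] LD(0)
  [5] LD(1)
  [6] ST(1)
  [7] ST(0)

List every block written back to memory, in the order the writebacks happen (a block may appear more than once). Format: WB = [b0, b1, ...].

WB = [5, 1, 3]

0: W B5 → L1 miss [D]
1: R B2 → L0 miss [-]
2: W B1 → L1 miss wb→B5 [D]
3: W B3 → L1 miss wb→B1 [D]
4: R B0 → L0 miss [-]
5: R B1 → L1 miss wb→B3 [-]
6: W B1 → L1 hit [D]
7: W B0 → L0 hit [D]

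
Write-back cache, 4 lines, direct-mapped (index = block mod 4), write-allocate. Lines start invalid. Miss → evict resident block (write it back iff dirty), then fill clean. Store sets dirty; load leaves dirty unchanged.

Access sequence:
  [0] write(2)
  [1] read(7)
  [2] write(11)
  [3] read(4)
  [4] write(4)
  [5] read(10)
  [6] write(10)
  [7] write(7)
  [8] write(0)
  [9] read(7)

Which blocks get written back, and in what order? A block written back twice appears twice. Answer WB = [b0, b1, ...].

WB = [2, 11, 4]

  0 | W B2 → L2 miss [D]
  1 | R B7 → L3 miss [-]
  2 | W B11 → L3 miss [D]
  3 | R B4 → L0 miss [-]
  4 | W B4 → L0 hit [D]
  5 | R B10 → L2 miss wb→B2 [-]
  6 | W B10 → L2 hit [D]
  7 | W B7 → L3 miss wb→B11 [D]
  8 | W B0 → L0 miss wb→B4 [D]
  9 | R B7 → L3 hit [D]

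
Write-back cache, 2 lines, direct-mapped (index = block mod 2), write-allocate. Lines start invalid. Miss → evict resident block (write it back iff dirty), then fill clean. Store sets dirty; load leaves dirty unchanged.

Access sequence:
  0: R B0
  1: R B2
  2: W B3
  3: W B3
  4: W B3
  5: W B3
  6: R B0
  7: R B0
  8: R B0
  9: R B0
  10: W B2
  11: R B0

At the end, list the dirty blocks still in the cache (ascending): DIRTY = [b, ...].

0: R B0 → L0 miss [-]
1: R B2 → L0 miss [-]
2: W B3 → L1 miss [D]
3: W B3 → L1 hit [D]
4: W B3 → L1 hit [D]
5: W B3 → L1 hit [D]
6: R B0 → L0 miss [-]
7: R B0 → L0 hit [-]
8: R B0 → L0 hit [-]
9: R B0 → L0 hit [-]
10: W B2 → L0 miss [D]
11: R B0 → L0 miss wb→B2 [-]

DIRTY = [3]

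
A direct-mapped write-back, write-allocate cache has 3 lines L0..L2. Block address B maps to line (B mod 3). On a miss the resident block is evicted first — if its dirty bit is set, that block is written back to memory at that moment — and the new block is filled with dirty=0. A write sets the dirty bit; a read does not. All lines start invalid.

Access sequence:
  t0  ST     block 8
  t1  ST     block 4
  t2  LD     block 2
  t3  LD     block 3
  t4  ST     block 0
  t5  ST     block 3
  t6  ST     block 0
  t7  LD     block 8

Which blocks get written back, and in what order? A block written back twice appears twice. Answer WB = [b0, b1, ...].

  0 | W B8 → L2 miss [D]
  1 | W B4 → L1 miss [D]
  2 | R B2 → L2 miss wb→B8 [-]
  3 | R B3 → L0 miss [-]
  4 | W B0 → L0 miss [D]
  5 | W B3 → L0 miss wb→B0 [D]
  6 | W B0 → L0 miss wb→B3 [D]
  7 | R B8 → L2 miss [-]

WB = [8, 0, 3]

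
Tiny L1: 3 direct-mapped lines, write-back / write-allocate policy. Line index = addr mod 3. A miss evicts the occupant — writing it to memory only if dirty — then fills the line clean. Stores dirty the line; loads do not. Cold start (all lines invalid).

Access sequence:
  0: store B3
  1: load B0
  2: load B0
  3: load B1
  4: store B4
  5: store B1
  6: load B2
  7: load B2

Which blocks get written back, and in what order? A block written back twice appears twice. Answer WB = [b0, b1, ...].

0: W B3 -> L0 miss  d=D]
1: R B0 -> L0 miss wb->B3  d=-]
2: R B0 -> L0 hit  d=-]
3: R B1 -> L1 miss  d=-]
4: W B4 -> L1 miss  d=D]
5: W B1 -> L1 miss wb->B4  d=D]
6: R B2 -> L2 miss  d=-]
7: R B2 -> L2 hit  d=-]

WB = [3, 4]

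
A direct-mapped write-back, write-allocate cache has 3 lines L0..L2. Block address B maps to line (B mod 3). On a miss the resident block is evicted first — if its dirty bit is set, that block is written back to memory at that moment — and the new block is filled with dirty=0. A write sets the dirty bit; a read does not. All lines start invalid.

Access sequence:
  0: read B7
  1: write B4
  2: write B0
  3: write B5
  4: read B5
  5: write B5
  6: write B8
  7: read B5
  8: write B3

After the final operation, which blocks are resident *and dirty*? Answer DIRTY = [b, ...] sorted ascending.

  0 | R B7 → L1 miss [-]
  1 | W B4 → L1 miss [D]
  2 | W B0 → L0 miss [D]
  3 | W B5 → L2 miss [D]
  4 | R B5 → L2 hit [D]
  5 | W B5 → L2 hit [D]
  6 | W B8 → L2 miss wb→B5 [D]
  7 | R B5 → L2 miss wb→B8 [-]
  8 | W B3 → L0 miss wb→B0 [D]

DIRTY = [3, 4]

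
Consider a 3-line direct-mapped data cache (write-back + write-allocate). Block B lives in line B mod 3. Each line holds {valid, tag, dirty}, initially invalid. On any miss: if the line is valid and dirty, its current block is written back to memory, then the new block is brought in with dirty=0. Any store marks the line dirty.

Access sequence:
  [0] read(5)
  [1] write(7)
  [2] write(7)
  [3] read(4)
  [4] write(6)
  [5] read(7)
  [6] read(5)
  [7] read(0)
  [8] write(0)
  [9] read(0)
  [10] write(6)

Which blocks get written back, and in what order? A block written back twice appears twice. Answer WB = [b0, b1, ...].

WB = [7, 6, 0]

0: R B5 → L2 miss [-]
1: W B7 → L1 miss [D]
2: W B7 → L1 hit [D]
3: R B4 → L1 miss wb→B7 [-]
4: W B6 → L0 miss [D]
5: R B7 → L1 miss [-]
6: R B5 → L2 hit [-]
7: R B0 → L0 miss wb→B6 [-]
8: W B0 → L0 hit [D]
9: R B0 → L0 hit [D]
10: W B6 → L0 miss wb→B0 [D]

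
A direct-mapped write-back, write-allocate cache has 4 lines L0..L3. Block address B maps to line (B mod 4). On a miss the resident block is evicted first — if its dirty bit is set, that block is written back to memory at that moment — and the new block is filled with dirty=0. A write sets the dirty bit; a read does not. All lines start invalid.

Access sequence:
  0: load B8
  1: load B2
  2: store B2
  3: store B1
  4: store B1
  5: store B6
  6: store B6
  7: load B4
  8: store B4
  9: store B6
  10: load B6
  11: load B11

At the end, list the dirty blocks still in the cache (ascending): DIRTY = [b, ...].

DIRTY = [1, 4, 6]

0: R B8 -> L0 miss  d=-]
1: R B2 -> L2 miss  d=-]
2: W B2 -> L2 hit  d=D]
3: W B1 -> L1 miss  d=D]
4: W B1 -> L1 hit  d=D]
5: W B6 -> L2 miss wb->B2  d=D]
6: W B6 -> L2 hit  d=D]
7: R B4 -> L0 miss  d=-]
8: W B4 -> L0 hit  d=D]
9: W B6 -> L2 hit  d=D]
10: R B6 -> L2 hit  d=D]
11: R B11 -> L3 miss  d=-]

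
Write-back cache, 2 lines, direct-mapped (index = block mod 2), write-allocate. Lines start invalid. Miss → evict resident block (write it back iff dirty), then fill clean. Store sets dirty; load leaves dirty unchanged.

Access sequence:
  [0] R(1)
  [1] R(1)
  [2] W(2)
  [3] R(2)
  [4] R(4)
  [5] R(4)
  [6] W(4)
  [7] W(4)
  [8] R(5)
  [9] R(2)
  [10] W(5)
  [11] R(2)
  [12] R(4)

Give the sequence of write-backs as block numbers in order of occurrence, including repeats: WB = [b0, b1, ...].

  0 | R B1 → L1 miss [-]
  1 | R B1 → L1 hit [-]
  2 | W B2 → L0 miss [D]
  3 | R B2 → L0 hit [D]
  4 | R B4 → L0 miss wb→B2 [-]
  5 | R B4 → L0 hit [-]
  6 | W B4 → L0 hit [D]
  7 | W B4 → L0 hit [D]
  8 | R B5 → L1 miss [-]
  9 | R B2 → L0 miss wb→B4 [-]
  10 | W B5 → L1 hit [D]
  11 | R B2 → L0 hit [-]
  12 | R B4 → L0 miss [-]

WB = [2, 4]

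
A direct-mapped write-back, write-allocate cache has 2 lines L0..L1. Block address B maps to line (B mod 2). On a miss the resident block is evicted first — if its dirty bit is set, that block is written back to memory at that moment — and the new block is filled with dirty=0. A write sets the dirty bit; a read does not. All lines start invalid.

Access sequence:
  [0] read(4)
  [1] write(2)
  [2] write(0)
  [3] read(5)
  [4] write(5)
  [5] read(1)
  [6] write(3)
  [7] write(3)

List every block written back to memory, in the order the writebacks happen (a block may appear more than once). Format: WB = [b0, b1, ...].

WB = [2, 5]

0: R B4 → L0 miss [-]
1: W B2 → L0 miss [D]
2: W B0 → L0 miss wb→B2 [D]
3: R B5 → L1 miss [-]
4: W B5 → L1 hit [D]
5: R B1 → L1 miss wb→B5 [-]
6: W B3 → L1 miss [D]
7: W B3 → L1 hit [D]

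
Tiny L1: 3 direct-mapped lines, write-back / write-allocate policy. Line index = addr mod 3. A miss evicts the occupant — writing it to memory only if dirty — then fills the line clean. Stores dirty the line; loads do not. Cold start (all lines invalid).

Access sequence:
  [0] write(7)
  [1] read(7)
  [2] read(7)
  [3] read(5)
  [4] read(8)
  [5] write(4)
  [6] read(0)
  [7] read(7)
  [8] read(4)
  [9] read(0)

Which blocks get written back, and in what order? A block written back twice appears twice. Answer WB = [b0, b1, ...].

0: W B7 -> L1 miss  d=D]
1: R B7 -> L1 hit  d=D]
2: R B7 -> L1 hit  d=D]
3: R B5 -> L2 miss  d=-]
4: R B8 -> L2 miss  d=-]
5: W B4 -> L1 miss wb->B7  d=D]
6: R B0 -> L0 miss  d=-]
7: R B7 -> L1 miss wb->B4  d=-]
8: R B4 -> L1 miss  d=-]
9: R B0 -> L0 hit  d=-]

WB = [7, 4]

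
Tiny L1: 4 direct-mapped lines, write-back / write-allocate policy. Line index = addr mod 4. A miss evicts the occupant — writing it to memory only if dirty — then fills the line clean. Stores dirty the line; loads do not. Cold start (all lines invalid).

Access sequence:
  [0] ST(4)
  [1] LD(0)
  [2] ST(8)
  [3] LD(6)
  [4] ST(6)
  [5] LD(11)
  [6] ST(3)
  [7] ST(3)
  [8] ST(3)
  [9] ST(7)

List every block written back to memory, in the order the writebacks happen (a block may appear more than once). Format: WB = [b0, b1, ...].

0: W B4 → L0 miss [D]
1: R B0 → L0 miss wb→B4 [-]
2: W B8 → L0 miss [D]
3: R B6 → L2 miss [-]
4: W B6 → L2 hit [D]
5: R B11 → L3 miss [-]
6: W B3 → L3 miss [D]
7: W B3 → L3 hit [D]
8: W B3 → L3 hit [D]
9: W B7 → L3 miss wb→B3 [D]

WB = [4, 3]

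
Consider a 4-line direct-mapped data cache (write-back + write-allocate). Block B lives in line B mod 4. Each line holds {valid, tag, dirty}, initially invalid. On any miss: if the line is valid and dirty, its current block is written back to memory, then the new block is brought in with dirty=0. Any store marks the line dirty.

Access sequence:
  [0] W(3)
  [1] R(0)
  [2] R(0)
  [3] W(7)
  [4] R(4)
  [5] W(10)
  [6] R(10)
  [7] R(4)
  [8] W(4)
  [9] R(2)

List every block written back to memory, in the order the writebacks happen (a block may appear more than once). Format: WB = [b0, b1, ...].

0: W B3 -> L3 miss  d=D]
1: R B0 -> L0 miss  d=-]
2: R B0 -> L0 hit  d=-]
3: W B7 -> L3 miss wb->B3  d=D]
4: R B4 -> L0 miss  d=-]
5: W B10 -> L2 miss  d=D]
6: R B10 -> L2 hit  d=D]
7: R B4 -> L0 hit  d=-]
8: W B4 -> L0 hit  d=D]
9: R B2 -> L2 miss wb->B10  d=-]

WB = [3, 10]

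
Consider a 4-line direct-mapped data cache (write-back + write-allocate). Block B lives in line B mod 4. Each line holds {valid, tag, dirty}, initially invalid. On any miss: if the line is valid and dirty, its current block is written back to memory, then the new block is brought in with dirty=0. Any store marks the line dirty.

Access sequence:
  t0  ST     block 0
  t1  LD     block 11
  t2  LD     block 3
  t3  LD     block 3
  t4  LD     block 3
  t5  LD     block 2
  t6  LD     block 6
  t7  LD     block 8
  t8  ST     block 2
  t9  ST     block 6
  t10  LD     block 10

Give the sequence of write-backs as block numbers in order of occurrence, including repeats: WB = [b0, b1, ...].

WB = [0, 2, 6]

  0 | W B0 → L0 miss [D]
  1 | R B11 → L3 miss [-]
  2 | R B3 → L3 miss [-]
  3 | R B3 → L3 hit [-]
  4 | R B3 → L3 hit [-]
  5 | R B2 → L2 miss [-]
  6 | R B6 → L2 miss [-]
  7 | R B8 → L0 miss wb→B0 [-]
  8 | W B2 → L2 miss [D]
  9 | W B6 → L2 miss wb→B2 [D]
  10 | R B10 → L2 miss wb→B6 [-]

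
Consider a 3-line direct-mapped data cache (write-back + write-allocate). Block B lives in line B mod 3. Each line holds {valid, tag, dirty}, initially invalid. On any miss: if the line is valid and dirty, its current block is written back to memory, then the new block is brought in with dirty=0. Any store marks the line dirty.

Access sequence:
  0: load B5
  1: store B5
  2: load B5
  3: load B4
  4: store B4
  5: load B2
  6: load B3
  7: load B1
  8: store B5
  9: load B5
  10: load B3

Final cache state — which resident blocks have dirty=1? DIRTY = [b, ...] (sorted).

  0 | R B5 → L2 miss [-]
  1 | W B5 → L2 hit [D]
  2 | R B5 → L2 hit [D]
  3 | R B4 → L1 miss [-]
  4 | W B4 → L1 hit [D]
  5 | R B2 → L2 miss wb→B5 [-]
  6 | R B3 → L0 miss [-]
  7 | R B1 → L1 miss wb→B4 [-]
  8 | W B5 → L2 miss [D]
  9 | R B5 → L2 hit [D]
  10 | R B3 → L0 hit [-]

DIRTY = [5]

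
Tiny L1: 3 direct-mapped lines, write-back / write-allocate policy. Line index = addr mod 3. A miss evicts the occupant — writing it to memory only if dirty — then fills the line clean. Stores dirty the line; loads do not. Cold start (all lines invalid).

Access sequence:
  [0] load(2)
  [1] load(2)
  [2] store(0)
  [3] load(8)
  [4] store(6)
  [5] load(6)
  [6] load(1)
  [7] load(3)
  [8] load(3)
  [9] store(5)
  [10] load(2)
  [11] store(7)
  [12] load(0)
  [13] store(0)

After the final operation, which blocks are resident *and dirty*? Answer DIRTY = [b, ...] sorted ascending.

DIRTY = [0, 7]

0: R B2 → L2 miss [-]
1: R B2 → L2 hit [-]
2: W B0 → L0 miss [D]
3: R B8 → L2 miss [-]
4: W B6 → L0 miss wb→B0 [D]
5: R B6 → L0 hit [D]
6: R B1 → L1 miss [-]
7: R B3 → L0 miss wb→B6 [-]
8: R B3 → L0 hit [-]
9: W B5 → L2 miss [D]
10: R B2 → L2 miss wb→B5 [-]
11: W B7 → L1 miss [D]
12: R B0 → L0 miss [-]
13: W B0 → L0 hit [D]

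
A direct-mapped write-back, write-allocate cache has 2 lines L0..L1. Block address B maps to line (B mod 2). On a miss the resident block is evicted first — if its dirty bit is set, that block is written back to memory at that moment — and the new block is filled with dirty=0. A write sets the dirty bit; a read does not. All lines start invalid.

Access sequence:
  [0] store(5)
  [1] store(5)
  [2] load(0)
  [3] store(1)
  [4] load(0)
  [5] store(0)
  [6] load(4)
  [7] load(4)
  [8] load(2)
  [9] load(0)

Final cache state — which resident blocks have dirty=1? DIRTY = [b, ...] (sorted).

DIRTY = [1]

0: W B5 → L1 miss [D]
1: W B5 → L1 hit [D]
2: R B0 → L0 miss [-]
3: W B1 → L1 miss wb→B5 [D]
4: R B0 → L0 hit [-]
5: W B0 → L0 hit [D]
6: R B4 → L0 miss wb→B0 [-]
7: R B4 → L0 hit [-]
8: R B2 → L0 miss [-]
9: R B0 → L0 miss [-]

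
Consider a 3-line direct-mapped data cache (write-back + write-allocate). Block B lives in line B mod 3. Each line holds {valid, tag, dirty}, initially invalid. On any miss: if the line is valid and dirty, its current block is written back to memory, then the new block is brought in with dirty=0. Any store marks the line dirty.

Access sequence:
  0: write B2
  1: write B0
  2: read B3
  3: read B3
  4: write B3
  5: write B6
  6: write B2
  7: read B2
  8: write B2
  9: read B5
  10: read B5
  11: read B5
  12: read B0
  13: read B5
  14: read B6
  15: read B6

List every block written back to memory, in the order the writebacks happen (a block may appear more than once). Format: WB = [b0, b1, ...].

  0 | W B2 → L2 miss [D]
  1 | W B0 → L0 miss [D]
  2 | R B3 → L0 miss wb→B0 [-]
  3 | R B3 → L0 hit [-]
  4 | W B3 → L0 hit [D]
  5 | W B6 → L0 miss wb→B3 [D]
  6 | W B2 → L2 hit [D]
  7 | R B2 → L2 hit [D]
  8 | W B2 → L2 hit [D]
  9 | R B5 → L2 miss wb→B2 [-]
  10 | R B5 → L2 hit [-]
  11 | R B5 → L2 hit [-]
  12 | R B0 → L0 miss wb→B6 [-]
  13 | R B5 → L2 hit [-]
  14 | R B6 → L0 miss [-]
  15 | R B6 → L0 hit [-]

WB = [0, 3, 2, 6]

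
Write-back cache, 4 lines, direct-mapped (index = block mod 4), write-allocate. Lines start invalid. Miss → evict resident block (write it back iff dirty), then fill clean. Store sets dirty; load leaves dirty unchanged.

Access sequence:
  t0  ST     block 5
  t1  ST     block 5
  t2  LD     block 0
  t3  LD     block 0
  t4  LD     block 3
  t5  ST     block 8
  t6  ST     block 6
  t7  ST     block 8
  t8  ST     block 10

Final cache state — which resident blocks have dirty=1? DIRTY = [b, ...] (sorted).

0: W B5 → L1 miss [D]
1: W B5 → L1 hit [D]
2: R B0 → L0 miss [-]
3: R B0 → L0 hit [-]
4: R B3 → L3 miss [-]
5: W B8 → L0 miss [D]
6: W B6 → L2 miss [D]
7: W B8 → L0 hit [D]
8: W B10 → L2 miss wb→B6 [D]

DIRTY = [5, 8, 10]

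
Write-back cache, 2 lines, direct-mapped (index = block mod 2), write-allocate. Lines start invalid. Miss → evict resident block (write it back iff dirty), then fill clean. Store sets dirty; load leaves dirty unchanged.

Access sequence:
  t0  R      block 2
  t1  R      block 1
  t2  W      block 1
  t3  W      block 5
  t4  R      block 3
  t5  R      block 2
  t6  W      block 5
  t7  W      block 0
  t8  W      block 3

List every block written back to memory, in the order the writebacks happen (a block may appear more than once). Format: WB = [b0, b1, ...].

  0 | R B2 → L0 miss [-]
  1 | R B1 → L1 miss [-]
  2 | W B1 → L1 hit [D]
  3 | W B5 → L1 miss wb→B1 [D]
  4 | R B3 → L1 miss wb→B5 [-]
  5 | R B2 → L0 hit [-]
  6 | W B5 → L1 miss [D]
  7 | W B0 → L0 miss [D]
  8 | W B3 → L1 miss wb→B5 [D]

WB = [1, 5, 5]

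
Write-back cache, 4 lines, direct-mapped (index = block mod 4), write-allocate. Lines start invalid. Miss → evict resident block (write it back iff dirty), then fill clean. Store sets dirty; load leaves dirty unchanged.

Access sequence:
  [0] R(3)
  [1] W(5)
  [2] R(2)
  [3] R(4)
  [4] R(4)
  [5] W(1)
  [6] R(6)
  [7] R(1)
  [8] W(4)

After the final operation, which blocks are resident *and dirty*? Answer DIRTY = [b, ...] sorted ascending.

0: R B3 -> L3 miss  d=-]
1: W B5 -> L1 miss  d=D]
2: R B2 -> L2 miss  d=-]
3: R B4 -> L0 miss  d=-]
4: R B4 -> L0 hit  d=-]
5: W B1 -> L1 miss wb->B5  d=D]
6: R B6 -> L2 miss  d=-]
7: R B1 -> L1 hit  d=D]
8: W B4 -> L0 hit  d=D]

DIRTY = [1, 4]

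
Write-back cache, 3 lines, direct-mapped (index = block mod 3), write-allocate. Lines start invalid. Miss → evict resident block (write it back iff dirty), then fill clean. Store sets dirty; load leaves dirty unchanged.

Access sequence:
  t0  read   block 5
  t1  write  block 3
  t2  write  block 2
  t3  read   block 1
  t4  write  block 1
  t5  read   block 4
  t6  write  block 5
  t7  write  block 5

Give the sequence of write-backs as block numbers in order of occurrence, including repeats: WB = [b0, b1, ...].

WB = [1, 2]

0: R B5 → L2 miss [-]
1: W B3 → L0 miss [D]
2: W B2 → L2 miss [D]
3: R B1 → L1 miss [-]
4: W B1 → L1 hit [D]
5: R B4 → L1 miss wb→B1 [-]
6: W B5 → L2 miss wb→B2 [D]
7: W B5 → L2 hit [D]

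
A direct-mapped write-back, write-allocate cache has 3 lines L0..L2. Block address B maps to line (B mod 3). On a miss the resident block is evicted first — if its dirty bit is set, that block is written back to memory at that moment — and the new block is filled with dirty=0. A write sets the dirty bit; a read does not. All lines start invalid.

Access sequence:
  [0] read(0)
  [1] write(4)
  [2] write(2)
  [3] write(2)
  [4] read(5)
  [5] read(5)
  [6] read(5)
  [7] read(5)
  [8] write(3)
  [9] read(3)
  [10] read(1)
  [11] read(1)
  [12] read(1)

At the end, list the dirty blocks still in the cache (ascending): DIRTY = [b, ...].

0: R B0 → L0 miss [-]
1: W B4 → L1 miss [D]
2: W B2 → L2 miss [D]
3: W B2 → L2 hit [D]
4: R B5 → L2 miss wb→B2 [-]
5: R B5 → L2 hit [-]
6: R B5 → L2 hit [-]
7: R B5 → L2 hit [-]
8: W B3 → L0 miss [D]
9: R B3 → L0 hit [D]
10: R B1 → L1 miss wb→B4 [-]
11: R B1 → L1 hit [-]
12: R B1 → L1 hit [-]

DIRTY = [3]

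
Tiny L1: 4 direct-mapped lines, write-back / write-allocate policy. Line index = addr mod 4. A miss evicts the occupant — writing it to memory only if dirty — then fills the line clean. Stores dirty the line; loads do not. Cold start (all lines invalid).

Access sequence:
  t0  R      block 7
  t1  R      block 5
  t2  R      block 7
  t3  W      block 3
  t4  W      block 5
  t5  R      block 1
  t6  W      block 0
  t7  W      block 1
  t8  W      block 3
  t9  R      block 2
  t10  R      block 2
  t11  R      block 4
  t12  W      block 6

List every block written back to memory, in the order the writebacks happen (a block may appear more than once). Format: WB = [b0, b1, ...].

WB = [5, 0]

0: R B7 -> L3 miss  d=-]
1: R B5 -> L1 miss  d=-]
2: R B7 -> L3 hit  d=-]
3: W B3 -> L3 miss  d=D]
4: W B5 -> L1 hit  d=D]
5: R B1 -> L1 miss wb->B5  d=-]
6: W B0 -> L0 miss  d=D]
7: W B1 -> L1 hit  d=D]
8: W B3 -> L3 hit  d=D]
9: R B2 -> L2 miss  d=-]
10: R B2 -> L2 hit  d=-]
11: R B4 -> L0 miss wb->B0  d=-]
12: W B6 -> L2 miss  d=D]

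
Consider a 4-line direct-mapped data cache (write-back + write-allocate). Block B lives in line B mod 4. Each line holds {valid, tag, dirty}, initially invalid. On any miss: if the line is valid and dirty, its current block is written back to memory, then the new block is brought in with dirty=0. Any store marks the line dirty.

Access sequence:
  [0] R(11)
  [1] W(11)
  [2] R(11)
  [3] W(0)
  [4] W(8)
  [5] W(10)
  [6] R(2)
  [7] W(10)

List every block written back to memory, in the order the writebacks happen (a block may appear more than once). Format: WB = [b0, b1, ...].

WB = [0, 10]

  0 | R B11 → L3 miss [-]
  1 | W B11 → L3 hit [D]
  2 | R B11 → L3 hit [D]
  3 | W B0 → L0 miss [D]
  4 | W B8 → L0 miss wb→B0 [D]
  5 | W B10 → L2 miss [D]
  6 | R B2 → L2 miss wb→B10 [-]
  7 | W B10 → L2 miss [D]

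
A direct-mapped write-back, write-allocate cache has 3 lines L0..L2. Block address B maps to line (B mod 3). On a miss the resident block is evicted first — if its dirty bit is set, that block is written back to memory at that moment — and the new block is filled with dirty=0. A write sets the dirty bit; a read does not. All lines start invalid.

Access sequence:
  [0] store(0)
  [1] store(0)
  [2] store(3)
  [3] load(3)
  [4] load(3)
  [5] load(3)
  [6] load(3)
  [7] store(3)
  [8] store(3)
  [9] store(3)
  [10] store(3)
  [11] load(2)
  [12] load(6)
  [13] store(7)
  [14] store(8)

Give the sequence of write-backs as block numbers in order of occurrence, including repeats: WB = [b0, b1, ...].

WB = [0, 3]

0: W B0 → L0 miss [D]
1: W B0 → L0 hit [D]
2: W B3 → L0 miss wb→B0 [D]
3: R B3 → L0 hit [D]
4: R B3 → L0 hit [D]
5: R B3 → L0 hit [D]
6: R B3 → L0 hit [D]
7: W B3 → L0 hit [D]
8: W B3 → L0 hit [D]
9: W B3 → L0 hit [D]
10: W B3 → L0 hit [D]
11: R B2 → L2 miss [-]
12: R B6 → L0 miss wb→B3 [-]
13: W B7 → L1 miss [D]
14: W B8 → L2 miss [D]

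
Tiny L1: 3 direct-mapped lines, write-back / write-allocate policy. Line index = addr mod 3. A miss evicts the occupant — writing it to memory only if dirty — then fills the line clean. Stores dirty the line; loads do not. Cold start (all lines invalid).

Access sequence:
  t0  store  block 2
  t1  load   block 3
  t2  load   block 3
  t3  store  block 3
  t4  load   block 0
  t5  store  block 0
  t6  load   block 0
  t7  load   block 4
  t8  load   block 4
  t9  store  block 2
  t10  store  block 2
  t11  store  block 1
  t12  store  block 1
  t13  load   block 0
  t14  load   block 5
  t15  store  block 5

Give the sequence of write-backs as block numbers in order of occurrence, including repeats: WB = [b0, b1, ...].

WB = [3, 2]

0: W B2 -> L2 miss  d=D]
1: R B3 -> L0 miss  d=-]
2: R B3 -> L0 hit  d=-]
3: W B3 -> L0 hit  d=D]
4: R B0 -> L0 miss wb->B3  d=-]
5: W B0 -> L0 hit  d=D]
6: R B0 -> L0 hit  d=D]
7: R B4 -> L1 miss  d=-]
8: R B4 -> L1 hit  d=-]
9: W B2 -> L2 hit  d=D]
10: W B2 -> L2 hit  d=D]
11: W B1 -> L1 miss  d=D]
12: W B1 -> L1 hit  d=D]
13: R B0 -> L0 hit  d=D]
14: R B5 -> L2 miss wb->B2  d=-]
15: W B5 -> L2 hit  d=D]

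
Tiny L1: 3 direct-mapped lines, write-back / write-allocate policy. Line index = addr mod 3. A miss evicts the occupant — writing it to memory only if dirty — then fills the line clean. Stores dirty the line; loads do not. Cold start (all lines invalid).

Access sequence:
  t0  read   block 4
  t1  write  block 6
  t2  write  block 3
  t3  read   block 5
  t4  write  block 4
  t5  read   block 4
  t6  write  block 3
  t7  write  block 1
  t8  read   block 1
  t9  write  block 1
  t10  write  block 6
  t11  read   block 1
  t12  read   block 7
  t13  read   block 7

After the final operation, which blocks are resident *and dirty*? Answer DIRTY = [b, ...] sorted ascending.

DIRTY = [6]

0: R B4 → L1 miss [-]
1: W B6 → L0 miss [D]
2: W B3 → L0 miss wb→B6 [D]
3: R B5 → L2 miss [-]
4: W B4 → L1 hit [D]
5: R B4 → L1 hit [D]
6: W B3 → L0 hit [D]
7: W B1 → L1 miss wb→B4 [D]
8: R B1 → L1 hit [D]
9: W B1 → L1 hit [D]
10: W B6 → L0 miss wb→B3 [D]
11: R B1 → L1 hit [D]
12: R B7 → L1 miss wb→B1 [-]
13: R B7 → L1 hit [-]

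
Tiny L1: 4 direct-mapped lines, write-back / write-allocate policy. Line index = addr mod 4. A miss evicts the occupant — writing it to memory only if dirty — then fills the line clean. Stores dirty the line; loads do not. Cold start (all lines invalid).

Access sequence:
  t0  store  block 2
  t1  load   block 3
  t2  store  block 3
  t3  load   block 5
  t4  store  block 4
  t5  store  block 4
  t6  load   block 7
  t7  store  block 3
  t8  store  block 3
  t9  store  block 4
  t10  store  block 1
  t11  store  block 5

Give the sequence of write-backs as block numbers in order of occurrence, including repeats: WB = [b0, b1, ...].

0: W B2 -> L2 miss  d=D]
1: R B3 -> L3 miss  d=-]
2: W B3 -> L3 hit  d=D]
3: R B5 -> L1 miss  d=-]
4: W B4 -> L0 miss  d=D]
5: W B4 -> L0 hit  d=D]
6: R B7 -> L3 miss wb->B3  d=-]
7: W B3 -> L3 miss  d=D]
8: W B3 -> L3 hit  d=D]
9: W B4 -> L0 hit  d=D]
10: W B1 -> L1 miss  d=D]
11: W B5 -> L1 miss wb->B1  d=D]

WB = [3, 1]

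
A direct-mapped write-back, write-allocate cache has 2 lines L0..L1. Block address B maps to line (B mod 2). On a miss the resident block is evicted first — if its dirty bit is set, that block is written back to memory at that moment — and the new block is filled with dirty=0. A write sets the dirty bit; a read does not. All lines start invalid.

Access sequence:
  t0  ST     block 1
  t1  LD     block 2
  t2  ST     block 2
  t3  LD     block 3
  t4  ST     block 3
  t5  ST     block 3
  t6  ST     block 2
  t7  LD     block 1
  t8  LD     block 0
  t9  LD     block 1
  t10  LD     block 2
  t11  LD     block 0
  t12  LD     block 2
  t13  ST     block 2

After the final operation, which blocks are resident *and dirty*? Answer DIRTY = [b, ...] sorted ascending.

  0 | W B1 → L1 miss [D]
  1 | R B2 → L0 miss [-]
  2 | W B2 → L0 hit [D]
  3 | R B3 → L1 miss wb→B1 [-]
  4 | W B3 → L1 hit [D]
  5 | W B3 → L1 hit [D]
  6 | W B2 → L0 hit [D]
  7 | R B1 → L1 miss wb→B3 [-]
  8 | R B0 → L0 miss wb→B2 [-]
  9 | R B1 → L1 hit [-]
  10 | R B2 → L0 miss [-]
  11 | R B0 → L0 miss [-]
  12 | R B2 → L0 miss [-]
  13 | W B2 → L0 hit [D]

DIRTY = [2]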